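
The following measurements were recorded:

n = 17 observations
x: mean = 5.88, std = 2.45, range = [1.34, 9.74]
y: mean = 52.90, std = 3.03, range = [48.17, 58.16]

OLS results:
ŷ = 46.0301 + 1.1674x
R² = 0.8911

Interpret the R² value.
The model explains 89.11% of the variance in y (R² = 0.8911), leaving 10.89% unexplained; the fit is strong.

R² (coefficient of determination) measures the proportion of variance in y explained by the regression model.

Here R² = 0.8911:
- Explained: 89.11% of the variation in y
- Unexplained (residual): 100% − 89.11% = 10.89%
- Rule of thumb (below 0.3 weak; 0.3 to below 0.7 moderate; 0.7 and above strong) → strong

Calculation: R² = 1 − (SS_res / SS_tot), where SS_res is the sum of squared residuals and SS_tot the total sum of squares.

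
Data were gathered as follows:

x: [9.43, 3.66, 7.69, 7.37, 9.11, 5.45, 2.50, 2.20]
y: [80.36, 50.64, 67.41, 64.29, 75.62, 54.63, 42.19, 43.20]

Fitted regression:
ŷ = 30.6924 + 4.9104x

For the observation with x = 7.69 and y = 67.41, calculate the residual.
Residual = -1.0434

The residual is the difference between the actual value and the predicted value:

Residual = y - ŷ

Step 1: Calculate predicted value
ŷ = 30.6924 + 4.9104 × 7.69
ŷ = 68.4534

Step 2: Calculate residual
Residual = 67.41 - 68.4534
Residual = -1.0434

Sign check: y < ŷ, so the point is below the line and the fit overestimates here.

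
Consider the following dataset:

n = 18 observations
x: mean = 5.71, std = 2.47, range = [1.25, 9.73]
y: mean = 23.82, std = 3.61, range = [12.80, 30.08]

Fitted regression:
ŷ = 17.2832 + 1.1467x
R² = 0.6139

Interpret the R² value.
R² = 0.6139 means 61.39% of the variation in y is explained by the linear relationship with x. This indicates a moderate fit.

R² (coefficient of determination) measures the proportion of variance in y explained by the regression model.

Here R² = 0.6139:
- Explained: 61.39% of the variation in y
- Unexplained (residual): 100% − 61.39% = 38.61%
- Rule of thumb (below 0.3 weak; 0.3 to below 0.7 moderate; 0.7 and above strong) → moderate

Note: R² never decreases when predictors are added, so it should not be used alone to compare models of different size.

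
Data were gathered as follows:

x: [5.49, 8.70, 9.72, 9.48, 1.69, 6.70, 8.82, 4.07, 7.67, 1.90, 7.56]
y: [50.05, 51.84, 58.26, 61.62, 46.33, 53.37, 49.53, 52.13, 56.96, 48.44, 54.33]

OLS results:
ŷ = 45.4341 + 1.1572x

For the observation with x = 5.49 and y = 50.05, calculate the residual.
Residual = -1.7371

The residual is the difference between the actual value and the predicted value:

Residual = y - ŷ

Step 1: Calculate predicted value
ŷ = 45.4341 + 1.1572 × 5.49
ŷ = 51.7871

Step 2: Calculate residual
Residual = 50.05 - 51.7871
Residual = -1.7371

Sign check: y < ŷ, so the point is below the line and the fit overestimates here.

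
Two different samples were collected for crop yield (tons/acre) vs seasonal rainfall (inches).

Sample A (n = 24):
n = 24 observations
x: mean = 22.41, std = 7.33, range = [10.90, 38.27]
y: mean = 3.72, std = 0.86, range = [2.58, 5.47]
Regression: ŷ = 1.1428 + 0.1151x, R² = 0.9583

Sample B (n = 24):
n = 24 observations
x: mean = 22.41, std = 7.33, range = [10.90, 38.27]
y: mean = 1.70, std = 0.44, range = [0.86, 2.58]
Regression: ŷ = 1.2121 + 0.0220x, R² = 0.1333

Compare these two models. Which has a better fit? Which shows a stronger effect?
Model A has the better fit (R² = 0.9583 vs 0.1333). Model A shows the stronger effect (|β₁| = 0.1151 vs 0.0220).

Model Comparison:

Fit — compare R²:
- Model A: R² = 0.9583 → 95.83% of variance in crop yield explained
- Model B: R² = 0.1333 → 13.33% of variance in crop yield explained
- 0.9583 > 0.1333 → Model A has the better fit

Strength of effect — compare |β₁|:
- Model A: β₁ = 0.1151 → predicted crop yield rises 0.1151 tons/acre per additional inch of rainfall
- Model B: β₁ = 0.0220 → predicted crop yield rises 0.0220 tons/acre per additional inch of rainfall
- |0.1151| > |0.0220| → Model A shows the stronger marginal effect

Note: R² measures how tightly points cluster around the line; β₁ measures how steep the line is — they answer different questions.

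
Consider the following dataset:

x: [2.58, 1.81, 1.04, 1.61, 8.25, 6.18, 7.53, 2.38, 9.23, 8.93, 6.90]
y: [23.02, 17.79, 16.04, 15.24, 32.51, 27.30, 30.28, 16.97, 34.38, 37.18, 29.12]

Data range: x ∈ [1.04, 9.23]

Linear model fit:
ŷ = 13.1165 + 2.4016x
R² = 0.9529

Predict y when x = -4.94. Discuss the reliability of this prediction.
The equation gives ŷ = 1.2526; however x = -4.94 is 5.98 units below the observed range, so this extrapolated value should not be trusted.

Prediction calculation:
ŷ = 13.1165 + 2.4016 × (-4.94)
ŷ = 1.2526

Reliability:
- Data range: x ∈ [1.04, 9.23]
- Prediction point: x = -4.94 is 5.98 units below the observed range → this is EXTRAPOLATION, not interpolation

Why that matters here:
- R² describes fit only over the sampled x values; it says nothing about behaviour beyond them
- Real relationships often flatten, saturate, or turn nonlinear at extremes
- There are no observations near this x to validate the fitted line there

The R² = 0.9529 only validates the fit within [1.04, 9.23]; treat ŷ = 1.2526 with caution.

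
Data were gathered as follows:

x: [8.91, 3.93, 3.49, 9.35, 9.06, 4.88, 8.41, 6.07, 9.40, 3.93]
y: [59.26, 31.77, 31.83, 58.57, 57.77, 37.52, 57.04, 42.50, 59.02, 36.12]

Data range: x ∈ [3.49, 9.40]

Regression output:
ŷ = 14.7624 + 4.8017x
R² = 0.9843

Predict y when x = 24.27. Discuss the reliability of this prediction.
ŷ = 131.2997 (extrapolation — x = 24.27 lies outside [3.49, 9.40], so reliability is low).

Prediction calculation:
ŷ = 14.7624 + 4.8017 × 24.27
ŷ = 131.2997

Reliability:
- Data range: x ∈ [3.49, 9.40]
- Prediction point: x = 24.27 is 14.87 units above the observed range → this is EXTRAPOLATION, not interpolation

Why that matters here:
- R² describes fit only over the sampled x values; it says nothing about behaviour beyond them
- The standard error of prediction grows with (x − x̄)², and x = 24.27 is far from x̄ = 6.74
- The linear relationship may not hold outside the observed range

Report the number if required, but flag clearly that it is an extrapolation.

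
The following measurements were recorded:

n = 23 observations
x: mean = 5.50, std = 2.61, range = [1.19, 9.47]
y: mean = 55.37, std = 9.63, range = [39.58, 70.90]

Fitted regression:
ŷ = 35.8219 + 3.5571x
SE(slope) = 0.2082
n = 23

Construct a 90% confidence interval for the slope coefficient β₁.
The 90% CI for β₁ is (3.1989, 3.9153)

Confidence interval for the slope:

The 90% CI for β₁ is: β̂₁ ± t*(α/2, n-2) × SE(β̂₁)

Step 1: Find critical t-value
- Confidence level = 0.9
- Degrees of freedom = n - 2 = 23 - 2 = 21
- t*(α/2, 21) = 1.7207

Step 2: Calculate margin of error
Margin = 1.7207 × 0.2082 = 0.3582

Step 3: Construct interval
CI = 3.5571 ± 0.3582
CI = (3.1989, 3.9153)

Interpretation: intervals built this way capture the true β₁ in 90% of repeated samples; here the plausible range for the per-unit effect of x on y is 3.1989 to 3.9153.
Both endpoints are positive, so the data support a genuinely positive slope at this confidence level.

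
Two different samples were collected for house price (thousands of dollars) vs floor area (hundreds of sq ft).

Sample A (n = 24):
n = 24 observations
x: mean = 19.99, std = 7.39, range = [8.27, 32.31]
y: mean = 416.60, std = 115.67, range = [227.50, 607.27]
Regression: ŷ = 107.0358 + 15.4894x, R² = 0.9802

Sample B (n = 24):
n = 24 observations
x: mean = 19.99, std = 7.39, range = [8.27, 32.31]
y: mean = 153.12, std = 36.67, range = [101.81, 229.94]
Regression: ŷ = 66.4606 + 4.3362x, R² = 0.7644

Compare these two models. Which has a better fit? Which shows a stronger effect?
Model A has the better fit (R² = 0.9802 vs 0.7644). Model A shows the stronger effect (|β₁| = 15.4894 vs 4.3362).

Model Comparison:

Fit — compare R²:
- Model A: R² = 0.9802 → 98.02% of variance in house price explained
- Model B: R² = 0.7644 → 76.44% of variance in house price explained
- 0.9802 > 0.7644 → Model A has the better fit

Effect size (slope magnitude):
- Model A: β₁ = 15.4894 → predicted house price rises 15.4894 thousand dollars per additional hundred sq ft of floor area
- Model B: β₁ = 4.3362 → predicted house price rises 4.3362 thousand dollars per additional hundred sq ft of floor area
- |15.4894| > |4.3362| → Model A shows the stronger marginal effect

Notes:
- R² measures how tightly points cluster around the line; β₁ measures how steep the line is — they answer different questions.
- The two samples could reflect different populations, time periods, or measurement quality.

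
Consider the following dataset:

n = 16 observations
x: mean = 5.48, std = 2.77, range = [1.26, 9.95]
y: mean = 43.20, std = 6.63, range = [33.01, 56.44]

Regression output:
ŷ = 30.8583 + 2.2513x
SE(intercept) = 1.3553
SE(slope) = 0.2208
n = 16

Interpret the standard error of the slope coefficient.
SE(β̂₁) = 0.2208 is the estimated standard deviation of the slope estimate across repeated samples; relative to β̂₁ = 2.2513 that is 9.8%, a precise estimate.

SE(β̂₁) = 0.2208 says: if we drew many samples of n = 16 from the same population and refit each time, the fitted slopes would scatter with a standard deviation of roughly 0.2208 around the true β₁.

Relative precision:
- SE / |β̂₁| = 0.2208 / 2.2513 = 9.8%
- Rule of thumb (under 20%: precise; 20% to under 50%: moderately precise; 50% or more: imprecise) → precise

Link to the t-test: t = β̂₁ / SE(β̂₁) = 2.2513 / 0.2208 = 10.1961, the statistic for H₀: β₁ = 0.

What drives SE(β̂₁): wider spread of x values → smaller SE; larger n (here n = 16) → smaller SE.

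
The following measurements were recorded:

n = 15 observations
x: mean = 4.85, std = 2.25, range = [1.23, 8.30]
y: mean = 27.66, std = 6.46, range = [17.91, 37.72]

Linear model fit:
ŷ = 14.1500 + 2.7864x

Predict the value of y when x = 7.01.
ŷ = 33.6827

x = 7.01 lies inside the observed range [1.23, 8.30], so the fitted equation applies directly:

ŷ = 14.1500 + 2.7864 × 7.01
ŷ = 14.1500 + 19.5327
ŷ = 33.6827

This is the fitted mean response at that x — an individual observation would come with a wider prediction interval.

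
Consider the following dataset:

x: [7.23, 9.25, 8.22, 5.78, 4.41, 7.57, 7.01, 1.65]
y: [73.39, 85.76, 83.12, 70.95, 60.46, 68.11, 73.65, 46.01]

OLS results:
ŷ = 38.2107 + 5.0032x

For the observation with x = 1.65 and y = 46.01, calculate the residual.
Residual = -0.4560

The residual is the difference between the actual value and the predicted value:

Residual = y - ŷ

Step 1: Calculate predicted value
ŷ = 38.2107 + 5.0032 × 1.65
ŷ = 46.4660

Step 2: Calculate residual
Residual = 46.01 - 46.4660
Residual = -0.4560

The residual is negative, so the observed y = 46.01 sits below the regression line (the line overestimates it by 0.4560).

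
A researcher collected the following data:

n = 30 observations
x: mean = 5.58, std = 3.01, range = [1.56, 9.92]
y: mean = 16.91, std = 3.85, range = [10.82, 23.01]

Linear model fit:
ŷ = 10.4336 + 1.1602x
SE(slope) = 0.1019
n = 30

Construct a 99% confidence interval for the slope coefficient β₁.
The 99% CI for β₁ is (0.8786, 1.4418)

Confidence interval for the slope:

The 99% CI for β₁ is: β̂₁ ± t*(α/2, n-2) × SE(β̂₁)

Step 1: Find critical t-value
- Confidence level = 0.99
- Degrees of freedom = n - 2 = 30 - 2 = 28
- t*(α/2, 28) = 2.7633

Step 2: Calculate margin of error
Margin = 2.7633 × 0.1019 = 0.2816

Step 3: Construct interval
CI = 1.1602 ± 0.2816
CI = (0.8786, 1.4418)

Interpretation: We are 99% confident that the true slope β₁ lies between 0.8786 and 1.4418.
Since 0 is outside the interval, a two-sided test at α = 0.01 would reject H₀: β₁ = 0.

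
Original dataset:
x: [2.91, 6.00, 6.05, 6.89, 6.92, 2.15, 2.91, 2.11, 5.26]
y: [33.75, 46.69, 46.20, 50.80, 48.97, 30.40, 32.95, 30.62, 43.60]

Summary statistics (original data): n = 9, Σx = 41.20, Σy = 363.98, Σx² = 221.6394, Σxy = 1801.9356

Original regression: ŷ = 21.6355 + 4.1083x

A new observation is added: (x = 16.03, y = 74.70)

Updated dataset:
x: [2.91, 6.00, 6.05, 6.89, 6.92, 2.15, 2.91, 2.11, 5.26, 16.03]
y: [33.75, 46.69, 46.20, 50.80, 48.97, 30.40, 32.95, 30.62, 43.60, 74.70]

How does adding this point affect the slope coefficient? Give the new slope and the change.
Adding the point moves β₁ from 4.1083 to 3.2356, i.e. it decreases by 0.8727 (-21.2%).

x = 16.03 lies well outside the original x-range [2.11, 6.92] (x̄ ≈ 4.58), so this observation has high leverage and can move the slope substantially.

Step 1: Update the sums with the new point (n goes from 9 to 10)
Σx  = 41.20 + 16.03 = 57.23
Σy  = 363.98 + 74.70 = 438.68
Σx² = 221.6394 + 16.03² = 221.6394 + 256.9609 = 478.6003
Σxy = 1801.9356 + 16.03×74.70 = 1801.9356 + 1197.4410 = 2999.3766

Step 2: Recompute the slope with b₁ = (nΣxy − ΣxΣy) / (nΣx² − (Σx)²)
Numerator   = 10×2999.3766 − 57.23×438.68 = 29993.7660 − 25105.6564 = 4888.1096
Denominator = 10×478.6003 − 57.23² = 4786.0030 − 3275.2729 = 1510.7301
b₁(new) = 4888.1096 / 1510.7301 = 3.2356

(Same formula on the original sums: (9×1801.9356 − 41.20×363.98) / (9×221.6394 − 41.20²) = 1221.4444 / 297.3146 = 4.1083, matching the given fit.)

Step 3: Change in slope
Δβ₁ = 3.2356 − 4.1083 = -0.8727
Relative change = -0.8727 / 4.1083 × 100% = -21.2%
→ the slope decreases when the point is added.

Because the point sits below the extension of the original line at a high-leverage x, it tilts the fit down.
In practice: check such a point for data-entry or measurement error.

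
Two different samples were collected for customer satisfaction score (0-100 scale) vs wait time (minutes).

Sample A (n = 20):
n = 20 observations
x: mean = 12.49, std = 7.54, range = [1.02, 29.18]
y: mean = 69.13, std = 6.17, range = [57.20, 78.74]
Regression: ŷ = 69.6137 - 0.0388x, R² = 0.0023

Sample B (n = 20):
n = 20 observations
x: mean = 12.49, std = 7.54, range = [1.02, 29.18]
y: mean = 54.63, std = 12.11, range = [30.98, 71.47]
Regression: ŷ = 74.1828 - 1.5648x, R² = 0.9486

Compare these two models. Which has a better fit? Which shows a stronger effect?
Model B has the better fit (R² = 0.9486 vs 0.0023). Model B shows the stronger effect (|β₁| = 1.5648 vs 0.0388).

Model Comparison:

Fit — compare R²:
- Model A: R² = 0.0023 → 0.23% of variance in satisfaction score explained
- Model B: R² = 0.9486 → 94.86% of variance in satisfaction score explained
- 0.9486 > 0.0023 → Model B has the better fit

Effect size (slope magnitude):
- Model A: β₁ = -0.0388 → predicted satisfaction score falls 0.0388 points per additional minute of wait time
- Model B: β₁ = -1.5648 → predicted satisfaction score falls 1.5648 points per additional minute of wait time
- |-0.0388| < |-1.5648| → Model B shows the stronger marginal effect

Notes:
- A steeper slope doesn't make a better model if the scatter around the line is large.
- R² measures how tightly points cluster around the line; β₁ measures how steep the line is — they answer different questions.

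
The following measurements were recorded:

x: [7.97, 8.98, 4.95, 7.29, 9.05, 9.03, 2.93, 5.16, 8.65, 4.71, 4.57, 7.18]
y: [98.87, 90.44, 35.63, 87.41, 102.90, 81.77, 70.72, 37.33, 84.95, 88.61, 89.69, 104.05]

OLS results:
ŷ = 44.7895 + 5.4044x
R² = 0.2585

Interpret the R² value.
About 25.85% of the variability in y is accounted for by the regression on x (R² = 0.2585) — a weak linear fit.

R² = 1 − SS_res/SS_tot compares the residual scatter to the total scatter of y about its mean.

Here R² = 0.2585:
- Explained: 25.85% of the variation in y
- Unexplained (residual): 100% − 25.85% = 74.15%
- Rule of thumb (below 0.3 weak; 0.3 to below 0.7 moderate; 0.7 and above strong) → weak

Note: R² says nothing about causation, and a high R² does not by itself mean the linear form is appropriate — check the residuals.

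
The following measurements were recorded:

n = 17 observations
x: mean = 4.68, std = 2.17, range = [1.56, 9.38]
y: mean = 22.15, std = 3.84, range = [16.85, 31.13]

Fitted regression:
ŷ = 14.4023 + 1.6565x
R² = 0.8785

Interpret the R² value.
The model explains 87.85% of the variance in y (R² = 0.8785), leaving 12.15% unexplained; the fit is strong.

The coefficient of determination R² is the fraction of the total variation in y that the fitted line accounts for.

Here R² = 0.8785:
- Explained: 87.85% of the variation in y
- Unexplained (residual): 100% − 87.85% = 12.15%
- Rule of thumb (below 0.3 weak; 0.3 to below 0.7 moderate; 0.7 and above strong) → strong

Note: R² says nothing about causation, and a high R² does not by itself mean the linear form is appropriate — check the residuals.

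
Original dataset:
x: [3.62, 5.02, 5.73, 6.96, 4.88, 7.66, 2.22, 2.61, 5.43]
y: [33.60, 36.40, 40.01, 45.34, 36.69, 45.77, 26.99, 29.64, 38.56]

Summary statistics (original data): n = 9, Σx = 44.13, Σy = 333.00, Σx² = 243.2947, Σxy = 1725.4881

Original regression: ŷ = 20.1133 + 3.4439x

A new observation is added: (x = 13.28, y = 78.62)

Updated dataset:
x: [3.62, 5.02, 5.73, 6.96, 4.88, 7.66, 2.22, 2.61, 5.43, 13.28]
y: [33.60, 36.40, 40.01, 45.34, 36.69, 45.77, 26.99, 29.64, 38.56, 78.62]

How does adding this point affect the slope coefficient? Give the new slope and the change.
New slope β₁ = 4.5130 versus 3.4439 before: a change of +1.0691 (+31.0%).

x = 13.28 lies well outside the original x-range [2.22, 7.66] (x̄ ≈ 4.90), so this observation has high leverage and can move the slope substantially.

Step 1: Update the sums with the new point (n goes from 9 to 10)
Σx  = 44.13 + 13.28 = 57.41
Σy  = 333.00 + 78.62 = 411.62
Σx² = 243.2947 + 13.28² = 243.2947 + 176.3584 = 419.6531
Σxy = 1725.4881 + 13.28×78.62 = 1725.4881 + 1044.0736 = 2769.5617

Step 2: Recompute the slope with b₁ = (nΣxy − ΣxΣy) / (nΣx² − (Σx)²)
Numerator   = 10×2769.5617 − 57.41×411.62 = 27695.6170 − 23631.1042 = 4064.5128
Denominator = 10×419.6531 − 57.41² = 4196.5310 − 3295.9081 = 900.6229
b₁(new) = 4064.5128 / 900.6229 = 4.5130

(Same formula on the original sums: (9×1725.4881 − 44.13×333.00) / (9×243.2947 − 44.13²) = 834.1029 / 242.1954 = 3.4439, matching the given fit.)

Step 3: Change in slope
Δβ₁ = 4.5130 − 3.4439 = +1.0691
Relative change = +1.0691 / 3.4439 × 100% = +31.0%
→ the slope increases when the point is added.

A high-leverage point only changes the slope if it is off the original line; here y = 78.62 is above the original trend, so the slope increases.
In practice: refit with and without it and report both if conclusions differ; check such a point for data-entry or measurement error.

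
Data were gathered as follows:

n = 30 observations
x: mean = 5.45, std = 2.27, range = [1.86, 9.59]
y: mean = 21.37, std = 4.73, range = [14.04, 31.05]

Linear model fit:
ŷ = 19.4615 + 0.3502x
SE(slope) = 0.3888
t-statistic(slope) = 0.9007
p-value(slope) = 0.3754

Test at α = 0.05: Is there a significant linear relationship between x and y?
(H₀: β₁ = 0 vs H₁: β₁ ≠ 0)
p-value = 0.3754 ≥ α = 0.05, so we fail to reject H₀. The relationship is not significant.

Hypothesis test for the slope coefficient:

H₀: β₁ = 0 (no linear relationship)
H₁: β₁ ≠ 0 (linear relationship exists)

Test statistic: t = β̂₁ / SE(β̂₁) = 0.3502 / 0.3888 = 0.9007

With df = 28, the two-sided p-value for |t| = 0.9007 is 0.3754.

Decision rule: reject H₀ if p-value < α.
p-value = 0.3754 ≥ α = 0.05 → fail to reject H₀.

Conclusion: the linear association between x and y is not significant at the 5% level.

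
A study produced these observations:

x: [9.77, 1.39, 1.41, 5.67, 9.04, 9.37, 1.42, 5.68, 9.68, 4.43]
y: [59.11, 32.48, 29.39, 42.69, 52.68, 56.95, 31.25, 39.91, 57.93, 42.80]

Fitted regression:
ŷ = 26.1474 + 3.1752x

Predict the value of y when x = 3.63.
ŷ = 37.6734

Plug x = 3.63 into the fitted line:

ŷ = 26.1474 + 3.1752 × 3.63
ŷ = 26.1474 + 11.5260
ŷ = 37.6734

This is the fitted mean response at that x — an individual observation would come with a wider prediction interval.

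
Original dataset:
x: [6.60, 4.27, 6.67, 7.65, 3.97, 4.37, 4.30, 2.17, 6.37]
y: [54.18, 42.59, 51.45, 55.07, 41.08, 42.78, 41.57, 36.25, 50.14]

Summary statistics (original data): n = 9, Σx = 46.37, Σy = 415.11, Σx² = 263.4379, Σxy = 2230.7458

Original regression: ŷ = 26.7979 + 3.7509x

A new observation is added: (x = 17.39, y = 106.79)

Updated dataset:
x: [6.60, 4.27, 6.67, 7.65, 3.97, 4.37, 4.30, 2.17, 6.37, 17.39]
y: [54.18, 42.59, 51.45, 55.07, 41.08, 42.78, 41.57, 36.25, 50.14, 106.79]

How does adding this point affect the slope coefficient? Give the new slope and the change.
New slope β₁ = 4.7716 versus 3.7509 before: a change of +1.0207 (+27.2%).

The new point has HIGH LEVERAGE: x = 17.39 is far from the original mean x̄ = 46.37/9 ≈ 5.15 (original range [2.17, 7.65]).

Step 1: Update the sums with the new point (n goes from 9 to 10)
Σx  = 46.37 + 17.39 = 63.76
Σy  = 415.11 + 106.79 = 521.90
Σx² = 263.4379 + 17.39² = 263.4379 + 302.4121 = 565.8500
Σxy = 2230.7458 + 17.39×106.79 = 2230.7458 + 1857.0781 = 4087.8239

Step 2: Recompute the slope with b₁ = (nΣxy − ΣxΣy) / (nΣx² − (Σx)²)
Numerator   = 10×4087.8239 − 63.76×521.90 = 40878.2390 − 33276.3440 = 7601.8950
Denominator = 10×565.8500 − 63.76² = 5658.5000 − 4065.3376 = 1593.1624
b₁(new) = 7601.8950 / 1593.1624 = 4.7716

(Same formula on the original sums: (9×2230.7458 − 46.37×415.11) / (9×263.4379 − 46.37²) = 828.0615 / 220.7642 = 3.7509, matching the given fit.)

Step 3: Change in slope
Δβ₁ = 4.7716 − 3.7509 = +1.0207
Relative change = +1.0207 / 3.7509 × 100% = +27.2%
→ the slope increases when the point is added.

A high-leverage point only changes the slope if it is off the original line; here y = 106.79 is above the original trend, so the slope increases.
In practice: examine leverage (hᵢ) and Cook's distance rather than deleting it automatically.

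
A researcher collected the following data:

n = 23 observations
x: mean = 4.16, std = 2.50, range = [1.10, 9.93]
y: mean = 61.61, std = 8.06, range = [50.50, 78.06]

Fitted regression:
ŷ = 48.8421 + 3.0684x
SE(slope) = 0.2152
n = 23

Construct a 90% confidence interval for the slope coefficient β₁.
The 90% CI for β₁ is (2.6981, 3.4387)

Confidence interval for the slope:

The 90% CI for β₁ is: β̂₁ ± t*(α/2, n-2) × SE(β̂₁)

Step 1: Find critical t-value
- Confidence level = 0.9
- Degrees of freedom = n - 2 = 23 - 2 = 21
- t*(α/2, 21) = 1.7207

Step 2: Calculate margin of error
Margin = 1.7207 × 0.2152 = 0.3703

Step 3: Construct interval
CI = 3.0684 ± 0.3703
CI = (2.6981, 3.4387)

Interpretation: each one-unit increase in x is associated with a change in mean y of between 2.6981 and 3.4387, with 90% confidence.
The interval does not include 0, suggesting a significant linear relationship.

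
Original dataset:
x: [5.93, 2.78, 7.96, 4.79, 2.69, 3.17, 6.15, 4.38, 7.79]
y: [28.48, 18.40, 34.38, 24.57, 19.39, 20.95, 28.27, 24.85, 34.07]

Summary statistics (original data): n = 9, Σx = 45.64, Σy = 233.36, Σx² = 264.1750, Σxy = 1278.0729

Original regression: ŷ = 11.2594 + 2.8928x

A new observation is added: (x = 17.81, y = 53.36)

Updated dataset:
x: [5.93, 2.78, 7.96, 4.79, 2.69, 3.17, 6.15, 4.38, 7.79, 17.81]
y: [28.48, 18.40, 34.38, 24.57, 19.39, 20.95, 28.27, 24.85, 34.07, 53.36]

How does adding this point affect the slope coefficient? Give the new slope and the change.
The slope changes from 2.8928 to 2.2887 (change of -0.6041, or -20.9%).

x = 17.81 lies well outside the original x-range [2.69, 7.96] (x̄ ≈ 5.07), so this observation has high leverage and can move the slope substantially.

Step 1: Update the sums with the new point (n goes from 9 to 10)
Σx  = 45.64 + 17.81 = 63.45
Σy  = 233.36 + 53.36 = 286.72
Σx² = 264.1750 + 17.81² = 264.1750 + 317.1961 = 581.3711
Σxy = 1278.0729 + 17.81×53.36 = 1278.0729 + 950.3416 = 2228.4145

Step 2: Recompute the slope with b₁ = (nΣxy − ΣxΣy) / (nΣx² − (Σx)²)
Numerator   = 10×2228.4145 − 63.45×286.72 = 22284.1450 − 18192.3840 = 4091.7610
Denominator = 10×581.3711 − 63.45² = 5813.7110 − 4025.9025 = 1787.8085
b₁(new) = 4091.7610 / 1787.8085 = 2.2887

(Same formula on the original sums: (9×1278.0729 − 45.64×233.36) / (9×264.1750 − 45.64²) = 852.1057 / 294.5654 = 2.8928, matching the given fit.)

Step 3: Change in slope
Δβ₁ = 2.2887 − 2.8928 = -0.6041
Relative change = -0.6041 / 2.8928 × 100% = -20.9%
→ the slope decreases when the point is added.

A high-leverage point only changes the slope if it is off the original line; here y = 53.36 is below the original trend, so the slope decreases.
In practice: examine leverage (hᵢ) and Cook's distance rather than deleting it automatically.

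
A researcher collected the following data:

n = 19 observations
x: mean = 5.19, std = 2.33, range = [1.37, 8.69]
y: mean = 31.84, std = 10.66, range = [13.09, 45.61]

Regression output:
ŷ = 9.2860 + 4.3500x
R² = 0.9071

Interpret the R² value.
About 90.71% of the variability in y is accounted for by the regression on x (R² = 0.9071) — a strong linear fit.

The coefficient of determination R² is the fraction of the total variation in y that the fitted line accounts for.

Here R² = 0.9071:
- Explained: 90.71% of the variation in y
- Unexplained (residual): 100% − 90.71% = 9.29%
- Rule of thumb (below 0.3 weak; 0.3 to below 0.7 moderate; 0.7 and above strong) → strong

Note: R² says nothing about causation, and a high R² does not by itself mean the linear form is appropriate — check the residuals.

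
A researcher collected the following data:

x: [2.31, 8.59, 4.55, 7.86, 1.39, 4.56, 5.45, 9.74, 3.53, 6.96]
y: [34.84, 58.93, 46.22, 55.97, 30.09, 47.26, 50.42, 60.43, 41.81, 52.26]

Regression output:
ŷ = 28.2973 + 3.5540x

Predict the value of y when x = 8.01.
ŷ = 56.7648

To predict y for x = 8.01, substitute into the regression equation:

ŷ = 28.2973 + 3.5540 × 8.01
ŷ = 28.2973 + 28.4675
ŷ = 56.7648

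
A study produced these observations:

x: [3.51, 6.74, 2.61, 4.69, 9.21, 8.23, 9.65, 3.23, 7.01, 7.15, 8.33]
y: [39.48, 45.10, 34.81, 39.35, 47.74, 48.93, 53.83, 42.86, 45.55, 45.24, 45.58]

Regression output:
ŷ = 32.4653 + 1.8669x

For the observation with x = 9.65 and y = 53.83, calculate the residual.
Residual = 3.3491

The residual is the difference between the actual value and the predicted value:

Residual = y - ŷ

Step 1: Calculate predicted value
ŷ = 32.4653 + 1.8669 × 9.65
ŷ = 50.4809

Step 2: Calculate residual
Residual = 53.83 - 50.4809
Residual = 3.3491

Sign check: y > ŷ, so the point is above the line and the fit underestimates here.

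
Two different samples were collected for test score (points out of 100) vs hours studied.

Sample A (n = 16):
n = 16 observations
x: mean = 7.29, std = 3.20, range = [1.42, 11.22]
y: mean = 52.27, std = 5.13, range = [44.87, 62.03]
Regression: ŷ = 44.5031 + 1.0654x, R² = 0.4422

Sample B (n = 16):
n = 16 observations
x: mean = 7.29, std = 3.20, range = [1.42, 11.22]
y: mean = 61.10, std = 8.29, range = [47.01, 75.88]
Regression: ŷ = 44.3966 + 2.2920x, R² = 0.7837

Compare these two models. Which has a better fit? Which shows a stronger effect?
Model B has the better fit (R² = 0.7837 vs 0.4422). Model B shows the stronger effect (|β₁| = 2.2920 vs 1.0654).

Model Comparison:

Which explains more variance? (R²)
- Model A: R² = 0.4422 → 44.22% of variance in test score explained
- Model B: R² = 0.7837 → 78.37% of variance in test score explained
- 0.7837 > 0.4422 → Model B has the better fit

Effect size (slope magnitude):
- Model A: β₁ = 1.0654 → predicted test score rises 1.0654 points per additional hour of study time
- Model B: β₁ = 2.2920 → predicted test score rises 2.2920 points per additional hour of study time
- |1.0654| < |2.2920| → Model B shows the stronger marginal effect

Note: A better fit (higher R²) doesn't necessarily mean a more important relationship.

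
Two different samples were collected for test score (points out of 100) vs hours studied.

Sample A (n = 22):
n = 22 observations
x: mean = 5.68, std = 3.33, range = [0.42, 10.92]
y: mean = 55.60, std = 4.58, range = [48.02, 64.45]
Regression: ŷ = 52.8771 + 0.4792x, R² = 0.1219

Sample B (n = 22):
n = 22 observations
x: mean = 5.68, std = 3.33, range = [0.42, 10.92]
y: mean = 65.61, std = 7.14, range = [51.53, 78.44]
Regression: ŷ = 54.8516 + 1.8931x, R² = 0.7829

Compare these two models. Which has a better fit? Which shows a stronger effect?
Model B has the better fit (R² = 0.7829 vs 0.1219). Model B shows the stronger effect (|β₁| = 1.8931 vs 0.4792).

Model Comparison:

Fit — compare R²:
- Model A: R² = 0.1219 → 12.19% of variance in test score explained
- Model B: R² = 0.7829 → 78.29% of variance in test score explained
- 0.7829 > 0.1219 → Model B has the better fit

Which has the larger per-hour effect? (|β₁|)
- Model A: β₁ = 0.4792 → predicted test score rises 0.4792 points per additional hour of study time
- Model B: β₁ = 1.8931 → predicted test score rises 1.8931 points per additional hour of study time
- |0.4792| < |1.8931| → Model B shows the stronger marginal effect

Notes:
- R² measures how tightly points cluster around the line; β₁ measures how steep the line is — they answer different questions.
- A steeper slope doesn't make a better model if the scatter around the line is large.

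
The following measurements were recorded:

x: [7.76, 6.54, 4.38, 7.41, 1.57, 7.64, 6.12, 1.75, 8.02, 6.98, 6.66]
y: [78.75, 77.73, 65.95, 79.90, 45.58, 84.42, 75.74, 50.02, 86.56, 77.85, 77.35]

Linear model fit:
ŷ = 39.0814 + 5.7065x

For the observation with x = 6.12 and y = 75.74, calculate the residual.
Residual = 1.7348

The residual is the difference between the actual value and the predicted value:

Residual = y - ŷ

Step 1: Calculate predicted value
ŷ = 39.0814 + 5.7065 × 6.12
ŷ = 74.0052

Step 2: Calculate residual
Residual = 75.74 - 74.0052
Residual = 1.7348

The residual is positive, so the observed y = 75.74 sits above the regression line (the line underestimates it by 1.7348).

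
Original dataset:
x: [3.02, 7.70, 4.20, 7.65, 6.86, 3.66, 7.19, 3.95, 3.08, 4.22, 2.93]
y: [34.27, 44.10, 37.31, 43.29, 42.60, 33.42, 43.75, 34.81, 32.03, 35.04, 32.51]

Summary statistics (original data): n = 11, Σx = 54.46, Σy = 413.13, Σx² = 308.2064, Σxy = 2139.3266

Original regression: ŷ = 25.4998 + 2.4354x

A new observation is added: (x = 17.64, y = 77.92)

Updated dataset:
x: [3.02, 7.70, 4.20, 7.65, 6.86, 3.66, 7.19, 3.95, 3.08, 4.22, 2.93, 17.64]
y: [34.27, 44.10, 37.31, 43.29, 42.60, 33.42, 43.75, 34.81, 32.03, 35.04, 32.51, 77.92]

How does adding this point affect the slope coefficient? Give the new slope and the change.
The slope changes from 2.4354 to 3.0264 (change of +0.5910, or +24.3%).

The new point has HIGH LEVERAGE: x = 17.64 is far from the original mean x̄ = 54.46/11 ≈ 4.95 (original range [2.93, 7.70]).

Step 1: Update the sums with the new point (n goes from 11 to 12)
Σx  = 54.46 + 17.64 = 72.10
Σy  = 413.13 + 77.92 = 491.05
Σx² = 308.2064 + 17.64² = 308.2064 + 311.1696 = 619.3760
Σxy = 2139.3266 + 17.64×77.92 = 2139.3266 + 1374.5088 = 3513.8354

Step 2: Recompute the slope with b₁ = (nΣxy − ΣxΣy) / (nΣx² − (Σx)²)
Numerator   = 12×3513.8354 − 72.10×491.05 = 42166.0248 − 35404.7050 = 6761.3198
Denominator = 12×619.3760 − 72.10² = 7432.5120 − 5198.4100 = 2234.1020
b₁(new) = 6761.3198 / 2234.1020 = 3.0264

(Same formula on the original sums: (11×2139.3266 − 54.46×413.13) / (11×308.2064 − 54.46²) = 1033.5328 / 424.3788 = 2.4354, matching the given fit.)

Step 3: Change in slope
Δβ₁ = 3.0264 − 2.4354 = +0.5910
Relative change = +0.5910 / 2.4354 × 100% = +24.3%
→ the slope increases when the point is added.

Because the point sits above the extension of the original line at a high-leverage x, it tilts the fit up.
In practice: investigate whether it comes from the same population as the rest of the sample.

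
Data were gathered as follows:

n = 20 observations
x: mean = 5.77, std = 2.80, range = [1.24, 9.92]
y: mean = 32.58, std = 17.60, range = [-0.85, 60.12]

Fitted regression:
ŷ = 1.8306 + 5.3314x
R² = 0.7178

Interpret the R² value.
About 71.78% of the variability in y is accounted for by the regression on x (R² = 0.7178) — a strong linear fit.

R² (coefficient of determination) measures the proportion of variance in y explained by the regression model.

Here R² = 0.7178:
- Explained: 71.78% of the variation in y
- Unexplained (residual): 100% − 71.78% = 28.22%
- Rule of thumb (below 0.3 weak; 0.3 to below 0.7 moderate; 0.7 and above strong) → strong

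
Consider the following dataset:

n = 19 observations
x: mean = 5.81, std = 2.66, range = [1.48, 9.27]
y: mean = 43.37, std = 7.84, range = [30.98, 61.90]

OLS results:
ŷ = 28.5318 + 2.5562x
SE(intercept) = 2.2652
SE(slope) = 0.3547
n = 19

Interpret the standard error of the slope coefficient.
SE(β̂₁) = 0.3547 is the estimated standard deviation of the slope estimate across repeated samples; relative to β̂₁ = 2.5562 that is 13.9%, a precise estimate.

SE(β̂₁) = 0.3547 says: if we drew many samples of n = 19 from the same population and refit each time, the fitted slopes would scatter with a standard deviation of roughly 0.3547 around the true β₁.

Relative precision:
- SE / |β̂₁| = 0.3547 / 2.5562 = 13.9%
- Rule of thumb (under 20%: precise; 20% to under 50%: moderately precise; 50% or more: imprecise) → precise

Rough 95% range (±2 SE): 2.5562 ± 0.7094 → (1.8468, 3.2656).

What drives SE(β̂₁): more residual scatter → larger SE; larger n (here n = 19) → smaller SE.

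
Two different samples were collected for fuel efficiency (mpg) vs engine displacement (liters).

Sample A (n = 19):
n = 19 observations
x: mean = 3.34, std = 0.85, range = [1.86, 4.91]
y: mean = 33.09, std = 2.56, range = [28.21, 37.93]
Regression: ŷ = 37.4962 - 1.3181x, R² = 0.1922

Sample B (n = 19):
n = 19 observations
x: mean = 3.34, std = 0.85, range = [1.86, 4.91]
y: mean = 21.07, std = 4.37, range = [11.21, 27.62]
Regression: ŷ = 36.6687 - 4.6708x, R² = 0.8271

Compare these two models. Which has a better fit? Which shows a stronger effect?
Model B has the better fit (R² = 0.8271 vs 0.1922). Model B shows the stronger effect (|β₁| = 4.6708 vs 1.3181).

Model Comparison:

Which explains more variance? (R²)
- Model A: R² = 0.1922 → 19.22% of variance in fuel efficiency explained
- Model B: R² = 0.8271 → 82.71% of variance in fuel efficiency explained
- 0.8271 > 0.1922 → Model B has the better fit

Which has the larger per-liter effect? (|β₁|)
- Model A: β₁ = -1.3181 → predicted fuel efficiency falls 1.3181 mpg per additional liter of engine displacement
- Model B: β₁ = -4.6708 → predicted fuel efficiency falls 4.6708 mpg per additional liter of engine displacement
- |-1.3181| < |-4.6708| → Model B shows the stronger marginal effect

Note: A steeper slope doesn't make a better model if the scatter around the line is large.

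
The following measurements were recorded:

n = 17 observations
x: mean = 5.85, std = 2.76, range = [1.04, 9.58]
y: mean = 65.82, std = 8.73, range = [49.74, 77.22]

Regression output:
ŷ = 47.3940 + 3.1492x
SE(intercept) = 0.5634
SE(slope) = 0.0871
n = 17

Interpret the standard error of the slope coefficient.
The slope 3.1492 is pinned down to within about ±0.0871 (one SE) by these data — relative uncertainty 2.8%, i.e. precise.

What SE measures:
- The standard error quantifies the sampling variability of the coefficient estimate
- It is the estimated standard deviation of β̂₁ across hypothetical repeated samples of the same size
- Smaller SE → more precise estimate

Relative precision:
- SE / |β̂₁| = 0.0871 / 3.1492 = 2.8%
- Rule of thumb (under 20%: precise; 20% to under 50%: moderately precise; 50% or more: imprecise) → precise

Link to interval estimation: a confidence interval for β₁ is β̂₁ ± t* × 0.0871, so SE sets the half-width per unit of t*.

What drives SE(β̂₁): wider spread of x values → smaller SE; more residual scatter → larger SE; larger n (here n = 17) → smaller SE.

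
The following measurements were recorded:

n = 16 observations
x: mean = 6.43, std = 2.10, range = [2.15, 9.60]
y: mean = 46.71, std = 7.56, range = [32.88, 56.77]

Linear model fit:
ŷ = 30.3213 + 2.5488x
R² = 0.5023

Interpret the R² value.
The model explains 50.23% of the variance in y (R² = 0.5023), leaving 49.77% unexplained; the fit is moderate.

The coefficient of determination R² is the fraction of the total variation in y that the fitted line accounts for.

Here R² = 0.5023:
- Explained: 50.23% of the variation in y
- Unexplained (residual): 100% − 50.23% = 49.77%
- Rule of thumb (below 0.3 weak; 0.3 to below 0.7 moderate; 0.7 and above strong) → moderate

Note: R² says nothing about causation, and a high R² does not by itself mean the linear form is appropriate — check the residuals.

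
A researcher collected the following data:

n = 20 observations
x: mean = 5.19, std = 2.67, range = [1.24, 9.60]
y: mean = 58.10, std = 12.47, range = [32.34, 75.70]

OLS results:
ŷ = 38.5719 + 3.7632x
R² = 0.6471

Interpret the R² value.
The model explains 64.71% of the variance in y (R² = 0.6471), leaving 35.29% unexplained; the fit is moderate.

R² = 1 − SS_res/SS_tot compares the residual scatter to the total scatter of y about its mean.

Here R² = 0.6471:
- Explained: 64.71% of the variation in y
- Unexplained (residual): 100% − 64.71% = 35.29%
- Rule of thumb (below 0.3 weak; 0.3 to below 0.7 moderate; 0.7 and above strong) → moderate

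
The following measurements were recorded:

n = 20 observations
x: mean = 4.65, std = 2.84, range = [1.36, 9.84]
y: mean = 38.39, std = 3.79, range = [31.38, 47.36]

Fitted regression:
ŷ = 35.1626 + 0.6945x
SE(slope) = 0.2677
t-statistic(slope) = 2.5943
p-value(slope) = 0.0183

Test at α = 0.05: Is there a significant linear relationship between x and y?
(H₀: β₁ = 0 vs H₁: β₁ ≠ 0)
Reject H₀: p-value = 0.0183 < α = 0.05. The linear relationship is significant at the 5% level.

Hypothesis test for the slope coefficient:

H₀: β₁ = 0 (no linear relationship)
H₁: β₁ ≠ 0 (linear relationship exists)

Test statistic: t = β̂₁ / SE(β̂₁) = 0.6945 / 0.2677 = 2.5943

With df = 18, the two-sided p-value for |t| = 2.5943 is 0.0183.

Decision rule: reject H₀ if p-value < α.
p-value = 0.0183 < α = 0.05 → reject H₀.

There is sufficient evidence at the 5% significance level to conclude that a linear relationship exists between x and y.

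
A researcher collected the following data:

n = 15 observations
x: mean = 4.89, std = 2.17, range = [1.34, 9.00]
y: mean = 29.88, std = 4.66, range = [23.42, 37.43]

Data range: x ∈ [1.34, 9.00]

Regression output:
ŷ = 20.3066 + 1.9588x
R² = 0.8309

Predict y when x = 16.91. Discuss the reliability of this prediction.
The equation gives ŷ = 53.4299; however x = 16.91 is 7.91 units above the observed range, so this extrapolated value should not be trusted.

Prediction calculation:
ŷ = 20.3066 + 1.9588 × 16.91
ŷ = 53.4299

Reliability:
- Data range: x ∈ [1.34, 9.00]
- Prediction point: x = 16.91 is 7.91 units above the observed range → this is EXTRAPOLATION, not interpolation

Why that matters here:
- The standard error of prediction grows with (x − x̄)², and x = 16.91 is far from x̄ = 4.89
- Real relationships often flatten, saturate, or turn nonlinear at extremes

Report the number if required, but flag clearly that it is an extrapolation.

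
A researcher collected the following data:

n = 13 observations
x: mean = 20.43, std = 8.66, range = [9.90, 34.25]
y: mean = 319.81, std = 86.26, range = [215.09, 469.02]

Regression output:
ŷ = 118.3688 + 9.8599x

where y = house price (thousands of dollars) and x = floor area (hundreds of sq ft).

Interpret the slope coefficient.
An increase of one hundred sq ft in floor area is associated with a 9.8599 thousand dollars increase in predicted house price.

The slope β₁ = 9.8599 gives the rate at which the fitted house price changes with floor area.

Interpretation:
- Floor area up by 1 hundred sq ft → predicted house price increases by 9.8599 thousand dollars
- This is a linear approximation: the same per-unit change is assumed across the whole observed x range
- The slope describes association in these data, not necessarily a causal effect

(β₀ = 118.3688 is the fitted value at x = 0 and is not part of the slope interpretation.)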